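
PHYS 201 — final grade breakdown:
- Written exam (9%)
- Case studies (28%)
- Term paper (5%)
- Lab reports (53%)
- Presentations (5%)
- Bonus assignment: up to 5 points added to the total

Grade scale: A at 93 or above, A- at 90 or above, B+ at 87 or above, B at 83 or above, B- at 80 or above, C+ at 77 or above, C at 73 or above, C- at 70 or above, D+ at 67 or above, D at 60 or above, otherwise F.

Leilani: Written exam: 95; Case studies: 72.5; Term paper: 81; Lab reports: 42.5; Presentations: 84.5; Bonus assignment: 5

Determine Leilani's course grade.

Weighted total:
  Written exam 95 × 0.09 = 8.55
  Case studies 72.5 × 0.28 = 20.3
  Term paper 81 × 0.05 = 4.05
  Lab reports 42.5 × 0.53 = 22.525
  Presentations 84.5 × 0.05 = 4.225
Sum = 59.65
Bonus assignment: 59.65 + 5 = 64.65
64.65 is ≥ 60 and < 67 → D

D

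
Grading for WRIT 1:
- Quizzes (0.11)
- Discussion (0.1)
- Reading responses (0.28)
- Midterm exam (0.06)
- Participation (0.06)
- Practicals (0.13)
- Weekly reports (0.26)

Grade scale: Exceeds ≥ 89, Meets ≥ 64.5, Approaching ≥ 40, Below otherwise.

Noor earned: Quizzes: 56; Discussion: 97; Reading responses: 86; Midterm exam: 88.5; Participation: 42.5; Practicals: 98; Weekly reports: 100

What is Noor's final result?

Meets

Weighted total:
  Quizzes 56 × 0.11 = 6.16
  Discussion 97 × 0.1 = 9.7
  Reading responses 86 × 0.28 = 24.08
  Midterm exam 88.5 × 0.06 = 5.31
  Participation 42.5 × 0.06 = 2.55
  Practicals 98 × 0.13 = 12.74
  Weekly reports 100 × 0.26 = 26
Sum = 86.54
86.54 is ≥ 64.5 and < 89 → Meets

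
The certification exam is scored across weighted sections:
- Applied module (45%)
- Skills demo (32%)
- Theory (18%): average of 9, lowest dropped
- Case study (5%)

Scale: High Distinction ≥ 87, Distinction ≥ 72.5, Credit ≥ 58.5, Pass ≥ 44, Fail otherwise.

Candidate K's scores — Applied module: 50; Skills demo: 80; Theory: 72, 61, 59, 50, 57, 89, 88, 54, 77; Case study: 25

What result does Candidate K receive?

Credit

Theory: drop 50 → average of remaining 8 = 557/8 = 69.625
Weighted total:
  Applied module 50 × 0.45 = 22.5
  Skills demo 80 × 0.32 = 25.6
  Theory 69.625 × 0.18 = 12.5325
  Case study 25 × 0.05 = 1.25
Sum = 61.8825
61.8825 is ≥ 58.5 and < 72.5 → Credit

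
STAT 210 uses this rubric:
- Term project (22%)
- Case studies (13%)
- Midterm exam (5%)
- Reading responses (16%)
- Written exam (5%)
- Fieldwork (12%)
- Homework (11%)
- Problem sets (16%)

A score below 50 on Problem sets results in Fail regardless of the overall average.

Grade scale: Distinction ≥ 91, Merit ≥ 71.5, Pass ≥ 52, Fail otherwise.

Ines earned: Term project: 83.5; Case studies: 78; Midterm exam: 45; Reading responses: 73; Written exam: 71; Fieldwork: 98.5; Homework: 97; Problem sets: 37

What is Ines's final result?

Problem sets score 37 < 50: minimum not met.
Weighted total:
  Term project 83.5 × 0.22 = 18.37
  Case studies 78 × 0.13 = 10.14
  Midterm exam 45 × 0.05 = 2.25
  Reading responses 73 × 0.16 = 11.68
  Written exam 71 × 0.05 = 3.55
  Fieldwork 98.5 × 0.12 = 11.82
  Homework 97 × 0.11 = 10.67
  Problem sets 37 × 0.16 = 5.92
Sum = 74.4
Because the Problem sets minimum was not met, the result is Fail.

Fail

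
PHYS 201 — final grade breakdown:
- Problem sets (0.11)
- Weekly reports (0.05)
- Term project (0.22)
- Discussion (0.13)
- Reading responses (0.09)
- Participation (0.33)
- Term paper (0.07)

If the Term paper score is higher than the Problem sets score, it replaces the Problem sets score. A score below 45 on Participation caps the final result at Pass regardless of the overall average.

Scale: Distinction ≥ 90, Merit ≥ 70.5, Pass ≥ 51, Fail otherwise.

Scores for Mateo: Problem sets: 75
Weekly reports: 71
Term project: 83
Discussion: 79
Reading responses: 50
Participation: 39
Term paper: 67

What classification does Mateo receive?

Term paper (67) ≤ Problem sets (75), so Problem sets stays at 75.
Participation score 39 < 45: minimum not met.
Weighted total:
  Problem sets 75 × 0.11 = 8.25
  Weekly reports 71 × 0.05 = 3.55
  Term project 83 × 0.22 = 18.26
  Discussion 79 × 0.13 = 10.27
  Reading responses 50 × 0.09 = 4.5
  Participation 39 × 0.33 = 12.87
  Term paper 67 × 0.07 = 4.69
Sum = 62.39
62.39 would be Pass; cap at Pass applies → Pass.

Pass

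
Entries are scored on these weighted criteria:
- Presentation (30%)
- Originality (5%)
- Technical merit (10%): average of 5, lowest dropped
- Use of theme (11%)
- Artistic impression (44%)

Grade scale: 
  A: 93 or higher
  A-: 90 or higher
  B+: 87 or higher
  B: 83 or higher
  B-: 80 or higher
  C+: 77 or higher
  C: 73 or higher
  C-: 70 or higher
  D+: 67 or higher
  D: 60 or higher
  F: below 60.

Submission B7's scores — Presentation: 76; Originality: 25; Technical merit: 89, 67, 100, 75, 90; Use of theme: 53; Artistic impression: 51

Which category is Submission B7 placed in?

Technical merit: drop 67 → average of remaining 4 = 354/4 = 88.5
Weighted total:
  Presentation 76 × 0.3 = 22.8
  Originality 25 × 0.05 = 1.25
  Technical merit 88.5 × 0.1 = 8.85
  Use of theme 53 × 0.11 = 5.83
  Artistic impression 51 × 0.44 = 22.44
Sum = 61.17
61.17 is ≥ 60 and < 67 → D

D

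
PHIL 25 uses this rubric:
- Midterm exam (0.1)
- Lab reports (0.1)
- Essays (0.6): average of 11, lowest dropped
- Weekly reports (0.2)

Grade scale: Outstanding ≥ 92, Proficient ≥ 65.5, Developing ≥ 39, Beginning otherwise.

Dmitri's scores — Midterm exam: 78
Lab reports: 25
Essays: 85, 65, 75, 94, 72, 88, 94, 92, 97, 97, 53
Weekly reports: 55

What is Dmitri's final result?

Proficient

Essays: drop 53 → average of remaining 10 = 859/10 = 85.9
Weighted total:
  Midterm exam 78 × 0.1 = 7.8
  Lab reports 25 × 0.1 = 2.5
  Essays 85.9 × 0.6 = 51.54
  Weekly reports 55 × 0.2 = 11
Sum = 72.84
72.84 is ≥ 65.5 and < 92 → Proficient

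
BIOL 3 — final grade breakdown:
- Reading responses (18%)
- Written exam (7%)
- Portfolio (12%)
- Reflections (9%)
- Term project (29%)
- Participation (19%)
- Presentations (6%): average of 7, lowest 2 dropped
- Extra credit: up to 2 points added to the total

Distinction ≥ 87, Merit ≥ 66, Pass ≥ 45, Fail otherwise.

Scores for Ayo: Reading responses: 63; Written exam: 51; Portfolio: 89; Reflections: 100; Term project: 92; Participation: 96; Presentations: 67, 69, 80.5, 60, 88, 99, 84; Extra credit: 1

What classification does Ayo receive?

Merit

Presentations: drop 60, 67 → average of remaining 5 = 420.5/5 = 84.1
Weighted total:
  Reading responses 63 × 0.18 = 11.34
  Written exam 51 × 0.07 = 3.57
  Portfolio 89 × 0.12 = 10.68
  Reflections 100 × 0.09 = 9
  Term project 92 × 0.29 = 26.68
  Participation 96 × 0.19 = 18.24
  Presentations 84.1 × 0.06 = 5.046
Sum = 84.556
Extra credit: 84.556 + 1 = 85.556
85.556 is ≥ 66 and < 87 → Merit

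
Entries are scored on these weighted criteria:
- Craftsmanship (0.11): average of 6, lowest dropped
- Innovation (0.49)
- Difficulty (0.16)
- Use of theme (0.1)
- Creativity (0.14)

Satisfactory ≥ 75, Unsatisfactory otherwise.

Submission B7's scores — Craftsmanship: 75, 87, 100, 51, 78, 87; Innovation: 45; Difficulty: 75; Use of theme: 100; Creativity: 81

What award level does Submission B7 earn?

Unsatisfactory

Craftsmanship: drop 51 → average of remaining 5 = 427/5 = 85.4
Weighted total:
  Craftsmanship 85.4 × 0.11 = 9.394
  Innovation 45 × 0.49 = 22.05
  Difficulty 75 × 0.16 = 12
  Use of theme 100 × 0.1 = 10
  Creativity 81 × 0.14 = 11.34
Sum = 64.784
64.784 < 75 → Unsatisfactory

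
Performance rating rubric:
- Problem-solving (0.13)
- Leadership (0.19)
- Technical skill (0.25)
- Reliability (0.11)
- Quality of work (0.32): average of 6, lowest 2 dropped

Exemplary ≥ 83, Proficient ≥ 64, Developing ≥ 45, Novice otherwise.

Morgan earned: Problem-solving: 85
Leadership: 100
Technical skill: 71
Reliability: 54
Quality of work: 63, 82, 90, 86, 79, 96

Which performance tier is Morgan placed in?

Proficient

Quality of work: drop 63, 79 → average of remaining 4 = 354/4 = 88.5
Weighted total:
  Problem-solving 85 × 0.13 = 11.05
  Leadership 100 × 0.19 = 19
  Technical skill 71 × 0.25 = 17.75
  Reliability 54 × 0.11 = 5.94
  Quality of work 88.5 × 0.32 = 28.32
Sum = 82.06
82.06 is ≥ 64 and < 83 → Proficient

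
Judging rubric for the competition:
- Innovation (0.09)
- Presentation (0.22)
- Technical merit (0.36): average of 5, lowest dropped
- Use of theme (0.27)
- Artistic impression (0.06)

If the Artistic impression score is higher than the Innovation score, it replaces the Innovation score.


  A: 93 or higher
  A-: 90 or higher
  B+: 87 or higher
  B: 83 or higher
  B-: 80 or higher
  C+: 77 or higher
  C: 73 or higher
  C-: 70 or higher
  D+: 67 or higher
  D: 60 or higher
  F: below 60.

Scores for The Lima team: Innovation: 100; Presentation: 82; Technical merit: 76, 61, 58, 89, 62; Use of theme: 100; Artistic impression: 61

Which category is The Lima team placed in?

B

Technical merit: drop 58 → average of remaining 4 = 288/4 = 72
Artistic impression (61) ≤ Innovation (100), so Innovation stays at 100.
Weighted total:
  Innovation 100 × 0.09 = 9
  Presentation 82 × 0.22 = 18.04
  Technical merit 72 × 0.36 = 25.92
  Use of theme 100 × 0.27 = 27
  Artistic impression 61 × 0.06 = 3.66
Sum = 83.62
83.62 is ≥ 83 and < 87 → B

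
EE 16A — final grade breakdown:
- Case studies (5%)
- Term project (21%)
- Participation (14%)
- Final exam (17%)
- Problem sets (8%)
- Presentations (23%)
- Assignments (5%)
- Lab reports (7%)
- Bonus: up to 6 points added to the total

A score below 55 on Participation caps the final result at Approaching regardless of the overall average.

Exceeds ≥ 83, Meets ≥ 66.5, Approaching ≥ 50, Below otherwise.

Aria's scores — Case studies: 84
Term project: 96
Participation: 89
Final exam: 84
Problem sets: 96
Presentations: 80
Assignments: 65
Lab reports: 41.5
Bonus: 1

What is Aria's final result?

Participation score 89 ≥ 55: minimum met.
Weighted total:
  Case studies 84 × 0.05 = 4.2
  Term project 96 × 0.21 = 20.16
  Participation 89 × 0.14 = 12.46
  Final exam 84 × 0.17 = 14.28
  Problem sets 96 × 0.08 = 7.68
  Presentations 80 × 0.23 = 18.4
  Assignments 65 × 0.05 = 3.25
  Lab reports 41.5 × 0.07 = 2.905
Sum = 83.335
Bonus: 83.335 + 1 = 84.335
84.335 ≥ 83 → Exceeds

Exceeds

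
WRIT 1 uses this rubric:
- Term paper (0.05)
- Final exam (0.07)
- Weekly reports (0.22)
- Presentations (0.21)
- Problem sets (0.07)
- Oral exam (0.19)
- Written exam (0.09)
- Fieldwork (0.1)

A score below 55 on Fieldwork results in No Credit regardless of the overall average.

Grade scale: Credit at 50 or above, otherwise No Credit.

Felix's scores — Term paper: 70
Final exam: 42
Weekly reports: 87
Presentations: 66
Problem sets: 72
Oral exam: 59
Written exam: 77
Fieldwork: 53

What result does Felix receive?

No Credit

Fieldwork score 53 < 55: minimum not met.
Weighted total:
  Term paper 70 × 0.05 = 3.5
  Final exam 42 × 0.07 = 2.94
  Weekly reports 87 × 0.22 = 19.14
  Presentations 66 × 0.21 = 13.86
  Problem sets 72 × 0.07 = 5.04
  Oral exam 59 × 0.19 = 11.21
  Written exam 77 × 0.09 = 6.93
  Fieldwork 53 × 0.1 = 5.3
Sum = 67.92
Because the Fieldwork minimum was not met, the result is No Credit.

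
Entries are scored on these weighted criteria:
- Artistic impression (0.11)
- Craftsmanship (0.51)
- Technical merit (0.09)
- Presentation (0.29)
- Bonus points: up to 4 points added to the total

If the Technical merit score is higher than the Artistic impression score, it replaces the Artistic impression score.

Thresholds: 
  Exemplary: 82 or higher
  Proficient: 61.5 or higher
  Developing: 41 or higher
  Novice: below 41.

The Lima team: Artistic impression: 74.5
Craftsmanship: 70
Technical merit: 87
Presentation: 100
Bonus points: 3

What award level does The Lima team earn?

Technical merit (87) > Artistic impression (74.5), so Artistic impression counts as 87.
Weighted total:
  Artistic impression 87 × 0.11 = 9.57
  Craftsmanship 70 × 0.51 = 35.7
  Technical merit 87 × 0.09 = 7.83
  Presentation 100 × 0.29 = 29
Sum = 82.1
Bonus points: 82.1 + 3 = 85.1
85.1 ≥ 82 → Exemplary

Exemplary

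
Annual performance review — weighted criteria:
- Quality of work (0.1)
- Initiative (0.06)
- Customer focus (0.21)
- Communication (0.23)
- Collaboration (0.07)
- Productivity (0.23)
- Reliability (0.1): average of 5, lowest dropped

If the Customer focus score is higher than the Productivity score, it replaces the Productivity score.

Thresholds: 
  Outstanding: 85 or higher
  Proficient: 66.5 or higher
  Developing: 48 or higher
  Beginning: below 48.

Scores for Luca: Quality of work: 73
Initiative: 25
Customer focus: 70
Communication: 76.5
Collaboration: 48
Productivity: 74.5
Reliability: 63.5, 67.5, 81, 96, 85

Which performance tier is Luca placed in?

Reliability: drop 63.5 → average of remaining 4 = 329.5/4 = 82.375
Customer focus (70) ≤ Productivity (74.5), so Productivity stays at 74.5.
Weighted total:
  Quality of work 73 × 0.1 = 7.3
  Initiative 25 × 0.06 = 1.5
  Customer focus 70 × 0.21 = 14.7
  Communication 76.5 × 0.23 = 17.595
  Collaboration 48 × 0.07 = 3.36
  Productivity 74.5 × 0.23 = 17.135
  Reliability 82.375 × 0.1 = 8.2375
Sum = 69.8275
69.8275 is ≥ 66.5 and < 85 → Proficient

Proficient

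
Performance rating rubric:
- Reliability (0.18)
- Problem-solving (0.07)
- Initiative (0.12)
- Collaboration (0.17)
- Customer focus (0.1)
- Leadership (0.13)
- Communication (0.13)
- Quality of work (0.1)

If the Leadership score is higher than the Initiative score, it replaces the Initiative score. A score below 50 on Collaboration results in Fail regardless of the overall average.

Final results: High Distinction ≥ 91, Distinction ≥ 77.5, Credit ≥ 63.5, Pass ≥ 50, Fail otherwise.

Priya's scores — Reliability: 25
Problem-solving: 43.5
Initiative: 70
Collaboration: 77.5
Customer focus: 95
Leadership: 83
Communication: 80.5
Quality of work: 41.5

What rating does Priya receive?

Credit

Leadership (83) > Initiative (70), so Initiative counts as 83.
Collaboration score 77.5 ≥ 50: minimum met.
Weighted total:
  Reliability 25 × 0.18 = 4.5
  Problem-solving 43.5 × 0.07 = 3.045
  Initiative 83 × 0.12 = 9.96
  Collaboration 77.5 × 0.17 = 13.175
  Customer focus 95 × 0.1 = 9.5
  Leadership 83 × 0.13 = 10.79
  Communication 80.5 × 0.13 = 10.465
  Quality of work 41.5 × 0.1 = 4.15
Sum = 65.585
65.585 is ≥ 63.5 and < 77.5 → Credit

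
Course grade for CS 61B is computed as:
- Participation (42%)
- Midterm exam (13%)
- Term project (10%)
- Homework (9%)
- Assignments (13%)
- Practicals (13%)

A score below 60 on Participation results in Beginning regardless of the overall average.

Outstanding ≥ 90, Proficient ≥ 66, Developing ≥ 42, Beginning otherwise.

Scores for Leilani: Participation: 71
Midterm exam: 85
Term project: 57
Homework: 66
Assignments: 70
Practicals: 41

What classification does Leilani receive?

Participation score 71 ≥ 60: minimum met.
Weighted total:
  Participation 71 × 0.42 = 29.82
  Midterm exam 85 × 0.13 = 11.05
  Term project 57 × 0.1 = 5.7
  Homework 66 × 0.09 = 5.94
  Assignments 70 × 0.13 = 9.1
  Practicals 41 × 0.13 = 5.33
Sum = 66.94
66.94 is ≥ 66 and < 90 → Proficient

Proficient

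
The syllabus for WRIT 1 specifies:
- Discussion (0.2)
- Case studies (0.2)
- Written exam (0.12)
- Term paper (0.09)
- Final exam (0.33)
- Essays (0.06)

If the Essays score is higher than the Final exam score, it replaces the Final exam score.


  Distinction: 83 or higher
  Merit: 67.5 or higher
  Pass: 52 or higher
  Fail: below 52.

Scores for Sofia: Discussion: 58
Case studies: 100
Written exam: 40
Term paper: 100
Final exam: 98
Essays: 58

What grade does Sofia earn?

Merit

Essays (58) ≤ Final exam (98), so Final exam stays at 98.
Weighted total:
  Discussion 58 × 0.2 = 11.6
  Case studies 100 × 0.2 = 20
  Written exam 40 × 0.12 = 4.8
  Term paper 100 × 0.09 = 9
  Final exam 98 × 0.33 = 32.34
  Essays 58 × 0.06 = 3.48
Sum = 81.22
81.22 is ≥ 67.5 and < 83 → Merit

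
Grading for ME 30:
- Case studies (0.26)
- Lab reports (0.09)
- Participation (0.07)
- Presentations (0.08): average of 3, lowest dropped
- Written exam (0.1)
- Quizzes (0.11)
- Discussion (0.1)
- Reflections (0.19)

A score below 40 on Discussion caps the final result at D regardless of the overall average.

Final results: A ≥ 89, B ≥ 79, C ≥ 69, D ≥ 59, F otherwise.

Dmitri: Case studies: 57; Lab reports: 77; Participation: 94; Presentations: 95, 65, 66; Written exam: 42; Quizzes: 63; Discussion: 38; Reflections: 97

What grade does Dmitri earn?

D

Presentations: drop 65 → average of remaining 2 = 161/2 = 80.5
Discussion score 38 < 40: minimum not met.
Weighted total:
  Case studies 57 × 0.26 = 14.82
  Lab reports 77 × 0.09 = 6.93
  Participation 94 × 0.07 = 6.58
  Presentations 80.5 × 0.08 = 6.44
  Written exam 42 × 0.1 = 4.2
  Quizzes 63 × 0.11 = 6.93
  Discussion 38 × 0.1 = 3.8
  Reflections 97 × 0.19 = 18.43
Sum = 68.13
68.13 would be D; cap at D applies → D.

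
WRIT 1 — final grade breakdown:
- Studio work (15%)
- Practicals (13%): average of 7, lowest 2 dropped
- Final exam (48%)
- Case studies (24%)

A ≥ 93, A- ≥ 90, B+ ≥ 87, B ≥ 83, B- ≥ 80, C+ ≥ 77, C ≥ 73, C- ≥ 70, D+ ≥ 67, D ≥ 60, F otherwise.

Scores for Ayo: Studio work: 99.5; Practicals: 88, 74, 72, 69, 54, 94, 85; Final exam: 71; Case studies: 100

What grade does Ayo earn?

B

Practicals: drop 54, 69 → average of remaining 5 = 413/5 = 82.6
Weighted total:
  Studio work 99.5 × 0.15 = 14.925
  Practicals 82.6 × 0.13 = 10.738
  Final exam 71 × 0.48 = 34.08
  Case studies 100 × 0.24 = 24
Sum = 83.743
83.743 is ≥ 83 and < 87 → B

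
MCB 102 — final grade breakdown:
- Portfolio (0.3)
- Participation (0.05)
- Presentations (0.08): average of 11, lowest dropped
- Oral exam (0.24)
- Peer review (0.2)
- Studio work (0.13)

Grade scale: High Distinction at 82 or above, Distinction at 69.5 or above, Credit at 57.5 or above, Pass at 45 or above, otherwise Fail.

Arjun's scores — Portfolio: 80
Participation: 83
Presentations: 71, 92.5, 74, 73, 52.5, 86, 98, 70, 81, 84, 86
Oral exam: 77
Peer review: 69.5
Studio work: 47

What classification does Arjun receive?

Distinction

Presentations: drop 52.5 → average of remaining 10 = 815.5/10 = 81.55
Weighted total:
  Portfolio 80 × 0.3 = 24
  Participation 83 × 0.05 = 4.15
  Presentations 81.55 × 0.08 = 6.524
  Oral exam 77 × 0.24 = 18.48
  Peer review 69.5 × 0.2 = 13.9
  Studio work 47 × 0.13 = 6.11
Sum = 73.164
73.164 is ≥ 69.5 and < 82 → Distinction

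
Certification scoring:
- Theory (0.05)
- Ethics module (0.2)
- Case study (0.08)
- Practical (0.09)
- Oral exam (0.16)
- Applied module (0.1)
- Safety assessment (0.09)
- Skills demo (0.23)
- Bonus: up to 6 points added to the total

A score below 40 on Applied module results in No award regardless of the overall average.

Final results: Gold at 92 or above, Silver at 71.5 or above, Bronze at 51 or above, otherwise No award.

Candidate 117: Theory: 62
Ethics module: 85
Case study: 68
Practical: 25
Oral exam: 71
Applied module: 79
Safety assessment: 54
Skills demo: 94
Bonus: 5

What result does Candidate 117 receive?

Applied module score 79 ≥ 40: minimum met.
Weighted total:
  Theory 62 × 0.05 = 3.1
  Ethics module 85 × 0.2 = 17
  Case study 68 × 0.08 = 5.44
  Practical 25 × 0.09 = 2.25
  Oral exam 71 × 0.16 = 11.36
  Applied module 79 × 0.1 = 7.9
  Safety assessment 54 × 0.09 = 4.86
  Skills demo 94 × 0.23 = 21.62
Sum = 73.53
Bonus: 73.53 + 5 = 78.53
78.53 is ≥ 71.5 and < 92 → Silver

Silver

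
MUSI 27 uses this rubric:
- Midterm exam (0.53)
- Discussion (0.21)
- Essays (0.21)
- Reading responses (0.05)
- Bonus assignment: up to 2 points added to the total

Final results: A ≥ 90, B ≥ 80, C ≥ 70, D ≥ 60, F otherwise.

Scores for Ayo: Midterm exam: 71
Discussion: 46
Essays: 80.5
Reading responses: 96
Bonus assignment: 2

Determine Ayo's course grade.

C

Weighted total:
  Midterm exam 71 × 0.53 = 37.63
  Discussion 46 × 0.21 = 9.66
  Essays 80.5 × 0.21 = 16.905
  Reading responses 96 × 0.05 = 4.8
Sum = 68.995
Bonus assignment: 68.995 + 2 = 70.995
70.995 is ≥ 70 and < 80 → C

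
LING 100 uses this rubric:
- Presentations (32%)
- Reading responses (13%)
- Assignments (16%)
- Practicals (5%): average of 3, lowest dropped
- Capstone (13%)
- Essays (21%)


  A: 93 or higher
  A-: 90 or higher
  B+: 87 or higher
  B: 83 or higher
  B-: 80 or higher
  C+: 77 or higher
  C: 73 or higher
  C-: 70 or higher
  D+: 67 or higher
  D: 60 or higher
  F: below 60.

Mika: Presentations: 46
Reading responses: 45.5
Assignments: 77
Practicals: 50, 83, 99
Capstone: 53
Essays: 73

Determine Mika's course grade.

Practicals: drop 50 → average of remaining 2 = 182/2 = 91
Weighted total:
  Presentations 46 × 0.32 = 14.72
  Reading responses 45.5 × 0.13 = 5.915
  Assignments 77 × 0.16 = 12.32
  Practicals 91 × 0.05 = 4.55
  Capstone 53 × 0.13 = 6.89
  Essays 73 × 0.21 = 15.33
Sum = 59.725
59.725 < 60 → F

F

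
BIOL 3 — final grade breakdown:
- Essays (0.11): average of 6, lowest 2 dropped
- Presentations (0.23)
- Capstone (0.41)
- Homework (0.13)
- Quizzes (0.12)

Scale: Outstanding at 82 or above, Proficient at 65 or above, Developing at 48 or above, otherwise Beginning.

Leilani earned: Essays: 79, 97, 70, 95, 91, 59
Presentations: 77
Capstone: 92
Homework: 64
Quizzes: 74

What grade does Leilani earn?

Essays: drop 59, 70 → average of remaining 4 = 362/4 = 90.5
Weighted total:
  Essays 90.5 × 0.11 = 9.955
  Presentations 77 × 0.23 = 17.71
  Capstone 92 × 0.41 = 37.72
  Homework 64 × 0.13 = 8.32
  Quizzes 74 × 0.12 = 8.88
Sum = 82.585
82.585 ≥ 82 → Outstanding

Outstanding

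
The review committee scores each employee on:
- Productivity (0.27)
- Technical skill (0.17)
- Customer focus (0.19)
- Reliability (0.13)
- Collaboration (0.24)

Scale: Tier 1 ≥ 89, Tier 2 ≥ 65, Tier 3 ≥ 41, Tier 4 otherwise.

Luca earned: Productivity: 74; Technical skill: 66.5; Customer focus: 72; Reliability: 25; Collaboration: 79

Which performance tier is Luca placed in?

Weighted total:
  Productivity 74 × 0.27 = 19.98
  Technical skill 66.5 × 0.17 = 11.305
  Customer focus 72 × 0.19 = 13.68
  Reliability 25 × 0.13 = 3.25
  Collaboration 79 × 0.24 = 18.96
Sum = 67.175
67.175 is ≥ 65 and < 89 → Tier 2

Tier 2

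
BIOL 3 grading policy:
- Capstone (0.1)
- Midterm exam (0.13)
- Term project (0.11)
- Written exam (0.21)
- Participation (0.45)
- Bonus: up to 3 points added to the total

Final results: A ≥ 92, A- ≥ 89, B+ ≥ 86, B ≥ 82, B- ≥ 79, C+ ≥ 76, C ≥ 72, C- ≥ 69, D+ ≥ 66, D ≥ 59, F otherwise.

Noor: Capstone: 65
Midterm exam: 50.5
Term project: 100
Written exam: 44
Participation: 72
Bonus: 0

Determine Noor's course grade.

Weighted total:
  Capstone 65 × 0.1 = 6.5
  Midterm exam 50.5 × 0.13 = 6.565
  Term project 100 × 0.11 = 11
  Written exam 44 × 0.21 = 9.24
  Participation 72 × 0.45 = 32.4
Sum = 65.705
Bonus: 65.705 + 0 = 65.705
65.705 is ≥ 59 and < 66 → D

D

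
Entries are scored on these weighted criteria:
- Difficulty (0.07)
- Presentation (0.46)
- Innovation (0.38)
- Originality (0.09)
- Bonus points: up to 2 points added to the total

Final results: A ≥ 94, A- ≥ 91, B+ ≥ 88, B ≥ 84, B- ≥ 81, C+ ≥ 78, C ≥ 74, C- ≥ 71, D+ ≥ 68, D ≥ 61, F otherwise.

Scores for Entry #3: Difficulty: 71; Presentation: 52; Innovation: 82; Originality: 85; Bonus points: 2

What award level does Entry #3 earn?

D+

Weighted total:
  Difficulty 71 × 0.07 = 4.97
  Presentation 52 × 0.46 = 23.92
  Innovation 82 × 0.38 = 31.16
  Originality 85 × 0.09 = 7.65
Sum = 67.7
Bonus points: 67.7 + 2 = 69.7
69.7 is ≥ 68 and < 71 → D+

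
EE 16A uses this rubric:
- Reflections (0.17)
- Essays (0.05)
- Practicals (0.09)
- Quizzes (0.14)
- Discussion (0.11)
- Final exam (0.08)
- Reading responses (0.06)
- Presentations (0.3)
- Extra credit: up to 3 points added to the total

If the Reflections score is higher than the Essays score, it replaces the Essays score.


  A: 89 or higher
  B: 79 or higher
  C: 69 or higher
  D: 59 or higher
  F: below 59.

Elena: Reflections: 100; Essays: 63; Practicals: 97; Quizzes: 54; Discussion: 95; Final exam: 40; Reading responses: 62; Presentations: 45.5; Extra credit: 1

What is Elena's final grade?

C

Reflections (100) > Essays (63), so Essays counts as 100.
Weighted total:
  Reflections 100 × 0.17 = 17
  Essays 100 × 0.05 = 5
  Practicals 97 × 0.09 = 8.73
  Quizzes 54 × 0.14 = 7.56
  Discussion 95 × 0.11 = 10.45
  Final exam 40 × 0.08 = 3.2
  Reading responses 62 × 0.06 = 3.72
  Presentations 45.5 × 0.3 = 13.65
Sum = 69.31
Extra credit: 69.31 + 1 = 70.31
70.31 is ≥ 69 and < 79 → C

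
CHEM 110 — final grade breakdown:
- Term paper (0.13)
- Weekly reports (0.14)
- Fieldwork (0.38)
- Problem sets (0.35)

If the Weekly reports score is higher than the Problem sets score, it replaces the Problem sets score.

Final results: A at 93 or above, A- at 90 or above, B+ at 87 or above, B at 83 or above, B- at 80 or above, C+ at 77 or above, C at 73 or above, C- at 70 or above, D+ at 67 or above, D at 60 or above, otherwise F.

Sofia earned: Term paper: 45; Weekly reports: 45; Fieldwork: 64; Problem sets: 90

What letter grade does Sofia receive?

D+

Weekly reports (45) ≤ Problem sets (90), so Problem sets stays at 90.
Weighted total:
  Term paper 45 × 0.13 = 5.85
  Weekly reports 45 × 0.14 = 6.3
  Fieldwork 64 × 0.38 = 24.32
  Problem sets 90 × 0.35 = 31.5
Sum = 67.97
67.97 is ≥ 67 and < 70 → D+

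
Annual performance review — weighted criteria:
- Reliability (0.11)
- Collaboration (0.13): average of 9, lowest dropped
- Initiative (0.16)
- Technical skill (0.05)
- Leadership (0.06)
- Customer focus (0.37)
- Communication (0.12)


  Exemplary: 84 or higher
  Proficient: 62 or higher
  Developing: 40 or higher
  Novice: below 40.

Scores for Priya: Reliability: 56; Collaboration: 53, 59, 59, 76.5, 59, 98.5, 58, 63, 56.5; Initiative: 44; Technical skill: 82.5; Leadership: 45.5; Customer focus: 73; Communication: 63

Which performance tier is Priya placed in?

Proficient

Collaboration: drop 53 → average of remaining 8 = 529.5/8 = 66.1875
Weighted total:
  Reliability 56 × 0.11 = 6.16
  Collaboration 66.1875 × 0.13 = 8.604375
  Initiative 44 × 0.16 = 7.04
  Technical skill 82.5 × 0.05 = 4.125
  Leadership 45.5 × 0.06 = 2.73
  Customer focus 73 × 0.37 = 27.01
  Communication 63 × 0.12 = 7.56
Sum = 63.229375
63.229375 is ≥ 62 and < 84 → Proficient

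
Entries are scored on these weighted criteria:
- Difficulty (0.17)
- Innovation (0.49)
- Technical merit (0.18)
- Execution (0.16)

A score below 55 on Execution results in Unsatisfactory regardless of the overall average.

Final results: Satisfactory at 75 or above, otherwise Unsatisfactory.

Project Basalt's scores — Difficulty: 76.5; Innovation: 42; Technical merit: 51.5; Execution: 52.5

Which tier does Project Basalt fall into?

Unsatisfactory

Execution score 52.5 < 55: minimum not met.
Weighted total:
  Difficulty 76.5 × 0.17 = 13.005
  Innovation 42 × 0.49 = 20.58
  Technical merit 51.5 × 0.18 = 9.27
  Execution 52.5 × 0.16 = 8.4
Sum = 51.255
Because the Execution minimum was not met, the result is Unsatisfactory.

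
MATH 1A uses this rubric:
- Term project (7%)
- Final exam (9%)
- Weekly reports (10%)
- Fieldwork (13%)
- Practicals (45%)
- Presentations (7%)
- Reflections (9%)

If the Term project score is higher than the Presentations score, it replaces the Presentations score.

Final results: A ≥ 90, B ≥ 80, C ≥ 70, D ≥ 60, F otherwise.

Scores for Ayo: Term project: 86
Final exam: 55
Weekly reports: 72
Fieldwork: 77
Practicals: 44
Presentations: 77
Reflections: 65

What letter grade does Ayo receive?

F

Term project (86) > Presentations (77), so Presentations counts as 86.
Weighted total:
  Term project 86 × 0.07 = 6.02
  Final exam 55 × 0.09 = 4.95
  Weekly reports 72 × 0.1 = 7.2
  Fieldwork 77 × 0.13 = 10.01
  Practicals 44 × 0.45 = 19.8
  Presentations 86 × 0.07 = 6.02
  Reflections 65 × 0.09 = 5.85
Sum = 59.85
59.85 < 60 → F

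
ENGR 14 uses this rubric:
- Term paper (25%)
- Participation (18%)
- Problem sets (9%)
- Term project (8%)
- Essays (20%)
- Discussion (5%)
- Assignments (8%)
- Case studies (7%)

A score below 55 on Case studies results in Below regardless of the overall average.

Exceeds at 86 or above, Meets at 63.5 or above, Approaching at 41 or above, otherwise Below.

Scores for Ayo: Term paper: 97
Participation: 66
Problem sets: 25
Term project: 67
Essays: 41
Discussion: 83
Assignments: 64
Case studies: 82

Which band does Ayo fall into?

Case studies score 82 ≥ 55: minimum met.
Weighted total:
  Term paper 97 × 0.25 = 24.25
  Participation 66 × 0.18 = 11.88
  Problem sets 25 × 0.09 = 2.25
  Term project 67 × 0.08 = 5.36
  Essays 41 × 0.2 = 8.2
  Discussion 83 × 0.05 = 4.15
  Assignments 64 × 0.08 = 5.12
  Case studies 82 × 0.07 = 5.74
Sum = 66.95
66.95 is ≥ 63.5 and < 86 → Meets

Meets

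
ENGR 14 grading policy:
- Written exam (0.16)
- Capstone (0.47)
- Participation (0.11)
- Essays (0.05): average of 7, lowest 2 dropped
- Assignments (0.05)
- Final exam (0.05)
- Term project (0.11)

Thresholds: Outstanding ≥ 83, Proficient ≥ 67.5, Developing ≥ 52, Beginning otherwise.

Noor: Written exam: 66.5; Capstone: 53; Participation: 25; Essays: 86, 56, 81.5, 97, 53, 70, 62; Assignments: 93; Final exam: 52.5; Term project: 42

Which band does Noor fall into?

Developing

Essays: drop 53, 56 → average of remaining 5 = 396.5/5 = 79.3
Weighted total:
  Written exam 66.5 × 0.16 = 10.64
  Capstone 53 × 0.47 = 24.91
  Participation 25 × 0.11 = 2.75
  Essays 79.3 × 0.05 = 3.965
  Assignments 93 × 0.05 = 4.65
  Final exam 52.5 × 0.05 = 2.625
  Term project 42 × 0.11 = 4.62
Sum = 54.16
54.16 is ≥ 52 and < 67.5 → Developing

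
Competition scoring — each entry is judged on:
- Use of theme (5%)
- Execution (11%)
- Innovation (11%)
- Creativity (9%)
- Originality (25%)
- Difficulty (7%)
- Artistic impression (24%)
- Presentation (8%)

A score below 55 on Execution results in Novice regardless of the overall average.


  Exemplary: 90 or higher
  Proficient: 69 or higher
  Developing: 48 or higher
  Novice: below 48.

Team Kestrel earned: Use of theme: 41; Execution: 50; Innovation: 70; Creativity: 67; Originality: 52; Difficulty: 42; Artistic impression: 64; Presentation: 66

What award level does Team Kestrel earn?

Execution score 50 < 55: minimum not met.
Weighted total:
  Use of theme 41 × 0.05 = 2.05
  Execution 50 × 0.11 = 5.5
  Innovation 70 × 0.11 = 7.7
  Creativity 67 × 0.09 = 6.03
  Originality 52 × 0.25 = 13
  Difficulty 42 × 0.07 = 2.94
  Artistic impression 64 × 0.24 = 15.36
  Presentation 66 × 0.08 = 5.28
Sum = 57.86
Because the Execution minimum was not met, the result is Novice.

Novice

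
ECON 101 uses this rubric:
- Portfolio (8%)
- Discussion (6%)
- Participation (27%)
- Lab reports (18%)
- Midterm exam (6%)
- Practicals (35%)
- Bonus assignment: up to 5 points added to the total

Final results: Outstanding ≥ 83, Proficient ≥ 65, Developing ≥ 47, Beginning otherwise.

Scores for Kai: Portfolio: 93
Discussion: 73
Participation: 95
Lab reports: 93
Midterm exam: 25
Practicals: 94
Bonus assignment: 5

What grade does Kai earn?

Weighted total:
  Portfolio 93 × 0.08 = 7.44
  Discussion 73 × 0.06 = 4.38
  Participation 95 × 0.27 = 25.65
  Lab reports 93 × 0.18 = 16.74
  Midterm exam 25 × 0.06 = 1.5
  Practicals 94 × 0.35 = 32.9
Sum = 88.61
Bonus assignment: 88.61 + 5 = 93.61
93.61 ≥ 83 → Outstanding

Outstanding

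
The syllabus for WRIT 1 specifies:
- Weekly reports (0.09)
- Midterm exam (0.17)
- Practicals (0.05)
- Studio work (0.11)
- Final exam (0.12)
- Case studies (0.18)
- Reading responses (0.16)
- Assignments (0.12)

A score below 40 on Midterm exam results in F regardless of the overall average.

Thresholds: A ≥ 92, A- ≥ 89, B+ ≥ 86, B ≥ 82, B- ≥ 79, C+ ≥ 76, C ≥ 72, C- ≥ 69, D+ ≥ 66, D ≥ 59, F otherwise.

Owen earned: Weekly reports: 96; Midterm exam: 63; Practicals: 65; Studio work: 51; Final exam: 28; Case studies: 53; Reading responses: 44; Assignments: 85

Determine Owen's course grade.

Midterm exam score 63 ≥ 40: minimum met.
Weighted total:
  Weekly reports 96 × 0.09 = 8.64
  Midterm exam 63 × 0.17 = 10.71
  Practicals 65 × 0.05 = 3.25
  Studio work 51 × 0.11 = 5.61
  Final exam 28 × 0.12 = 3.36
  Case studies 53 × 0.18 = 9.54
  Reading responses 44 × 0.16 = 7.04
  Assignments 85 × 0.12 = 10.2
Sum = 58.35
58.35 < 59 → F

F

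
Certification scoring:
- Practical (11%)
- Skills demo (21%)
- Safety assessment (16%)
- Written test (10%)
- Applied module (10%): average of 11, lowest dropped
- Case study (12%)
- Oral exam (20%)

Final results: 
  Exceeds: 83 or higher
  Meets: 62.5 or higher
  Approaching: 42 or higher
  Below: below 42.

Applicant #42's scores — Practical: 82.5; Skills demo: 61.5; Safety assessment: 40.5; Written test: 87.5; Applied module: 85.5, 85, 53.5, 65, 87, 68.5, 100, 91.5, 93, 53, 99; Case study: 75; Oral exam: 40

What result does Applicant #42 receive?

Applied module: drop 53 → average of remaining 10 = 828/10 = 82.8
Weighted total:
  Practical 82.5 × 0.11 = 9.075
  Skills demo 61.5 × 0.21 = 12.915
  Safety assessment 40.5 × 0.16 = 6.48
  Written test 87.5 × 0.1 = 8.75
  Applied module 82.8 × 0.1 = 8.28
  Case study 75 × 0.12 = 9
  Oral exam 40 × 0.2 = 8
Sum = 62.5
62.5 is ≥ 62.5 and < 83 → Meets

Meets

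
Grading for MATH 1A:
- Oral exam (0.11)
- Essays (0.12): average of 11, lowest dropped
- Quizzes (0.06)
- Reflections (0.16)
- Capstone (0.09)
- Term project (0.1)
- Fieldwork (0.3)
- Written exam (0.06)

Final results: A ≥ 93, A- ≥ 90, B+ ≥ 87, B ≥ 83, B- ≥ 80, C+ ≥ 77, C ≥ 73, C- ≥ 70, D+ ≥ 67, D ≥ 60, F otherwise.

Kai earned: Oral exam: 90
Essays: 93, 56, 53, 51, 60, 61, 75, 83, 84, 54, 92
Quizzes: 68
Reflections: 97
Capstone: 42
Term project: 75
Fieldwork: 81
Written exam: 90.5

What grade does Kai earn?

Essays: drop 51 → average of remaining 10 = 711/10 = 71.1
Weighted total:
  Oral exam 90 × 0.11 = 9.9
  Essays 71.1 × 0.12 = 8.532
  Quizzes 68 × 0.06 = 4.08
  Reflections 97 × 0.16 = 15.52
  Capstone 42 × 0.09 = 3.78
  Term project 75 × 0.1 = 7.5
  Fieldwork 81 × 0.3 = 24.3
  Written exam 90.5 × 0.06 = 5.43
Sum = 79.042
79.042 is ≥ 77 and < 80 → C+

C+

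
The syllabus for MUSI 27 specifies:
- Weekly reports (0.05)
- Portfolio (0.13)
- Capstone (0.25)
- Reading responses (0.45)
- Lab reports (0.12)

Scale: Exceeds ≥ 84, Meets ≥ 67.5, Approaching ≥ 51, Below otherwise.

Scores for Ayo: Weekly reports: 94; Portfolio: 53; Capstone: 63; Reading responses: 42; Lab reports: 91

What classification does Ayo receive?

Weighted total:
  Weekly reports 94 × 0.05 = 4.7
  Portfolio 53 × 0.13 = 6.89
  Capstone 63 × 0.25 = 15.75
  Reading responses 42 × 0.45 = 18.9
  Lab reports 91 × 0.12 = 10.92
Sum = 57.16
57.16 is ≥ 51 and < 67.5 → Approaching

Approaching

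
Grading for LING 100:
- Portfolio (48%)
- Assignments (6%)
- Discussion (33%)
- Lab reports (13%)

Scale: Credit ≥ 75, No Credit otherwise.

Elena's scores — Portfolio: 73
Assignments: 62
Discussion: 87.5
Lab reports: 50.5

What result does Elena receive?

Weighted total:
  Portfolio 73 × 0.48 = 35.04
  Assignments 62 × 0.06 = 3.72
  Discussion 87.5 × 0.33 = 28.875
  Lab reports 50.5 × 0.13 = 6.565
Sum = 74.2
74.2 < 75 → No Credit

No Credit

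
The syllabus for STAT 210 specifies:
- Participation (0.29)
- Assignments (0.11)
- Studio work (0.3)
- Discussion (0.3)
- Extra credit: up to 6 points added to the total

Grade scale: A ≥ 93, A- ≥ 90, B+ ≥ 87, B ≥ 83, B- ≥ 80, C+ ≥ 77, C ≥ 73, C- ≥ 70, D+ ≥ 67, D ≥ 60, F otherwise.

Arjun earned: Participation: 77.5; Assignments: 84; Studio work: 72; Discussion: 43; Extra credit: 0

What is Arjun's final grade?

Weighted total:
  Participation 77.5 × 0.29 = 22.475
  Assignments 84 × 0.11 = 9.24
  Studio work 72 × 0.3 = 21.6
  Discussion 43 × 0.3 = 12.9
Sum = 66.215
Extra credit: 66.215 + 0 = 66.215
66.215 is ≥ 60 and < 67 → D

D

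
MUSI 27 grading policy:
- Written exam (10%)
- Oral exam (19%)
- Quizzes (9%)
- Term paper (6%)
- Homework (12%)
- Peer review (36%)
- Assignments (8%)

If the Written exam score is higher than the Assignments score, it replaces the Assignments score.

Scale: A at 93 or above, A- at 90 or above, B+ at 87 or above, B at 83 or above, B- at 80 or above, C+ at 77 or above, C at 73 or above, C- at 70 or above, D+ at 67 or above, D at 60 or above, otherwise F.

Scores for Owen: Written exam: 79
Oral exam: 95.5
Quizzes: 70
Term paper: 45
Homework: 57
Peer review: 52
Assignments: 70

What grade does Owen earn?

D

Written exam (79) > Assignments (70), so Assignments counts as 79.
Weighted total:
  Written exam 79 × 0.1 = 7.9
  Oral exam 95.5 × 0.19 = 18.145
  Quizzes 70 × 0.09 = 6.3
  Term paper 45 × 0.06 = 2.7
  Homework 57 × 0.12 = 6.84
  Peer review 52 × 0.36 = 18.72
  Assignments 79 × 0.08 = 6.32
Sum = 66.925
66.925 is ≥ 60 and < 67 → D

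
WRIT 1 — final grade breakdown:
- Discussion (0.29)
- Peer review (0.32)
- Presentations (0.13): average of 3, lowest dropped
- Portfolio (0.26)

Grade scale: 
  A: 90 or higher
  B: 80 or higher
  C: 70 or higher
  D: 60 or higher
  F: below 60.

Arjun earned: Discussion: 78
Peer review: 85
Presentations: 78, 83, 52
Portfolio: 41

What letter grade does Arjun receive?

C

Presentations: drop 52 → average of remaining 2 = 161/2 = 80.5
Weighted total:
  Discussion 78 × 0.29 = 22.62
  Peer review 85 × 0.32 = 27.2
  Presentations 80.5 × 0.13 = 10.465
  Portfolio 41 × 0.26 = 10.66
Sum = 70.945
70.945 is ≥ 70 and < 80 → C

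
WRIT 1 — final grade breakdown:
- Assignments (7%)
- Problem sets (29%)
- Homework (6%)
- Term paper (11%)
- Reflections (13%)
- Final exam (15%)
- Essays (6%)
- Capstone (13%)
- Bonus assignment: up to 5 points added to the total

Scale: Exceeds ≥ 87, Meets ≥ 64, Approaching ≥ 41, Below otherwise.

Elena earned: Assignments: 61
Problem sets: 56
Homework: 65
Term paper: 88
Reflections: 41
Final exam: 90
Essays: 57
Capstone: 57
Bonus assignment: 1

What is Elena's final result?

Weighted total:
  Assignments 61 × 0.07 = 4.27
  Problem sets 56 × 0.29 = 16.24
  Homework 65 × 0.06 = 3.9
  Term paper 88 × 0.11 = 9.68
  Reflections 41 × 0.13 = 5.33
  Final exam 90 × 0.15 = 13.5
  Essays 57 × 0.06 = 3.42
  Capstone 57 × 0.13 = 7.41
Sum = 63.75
Bonus assignment: 63.75 + 1 = 64.75
64.75 is ≥ 64 and < 87 → Meets

Meets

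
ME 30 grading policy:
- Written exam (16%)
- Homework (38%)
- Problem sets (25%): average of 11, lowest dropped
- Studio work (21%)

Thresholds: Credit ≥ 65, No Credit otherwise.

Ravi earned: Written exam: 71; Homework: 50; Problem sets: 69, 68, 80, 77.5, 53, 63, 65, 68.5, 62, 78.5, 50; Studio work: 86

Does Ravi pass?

Problem sets: drop 50 → average of remaining 10 = 684.5/10 = 68.45
Weighted total:
  Written exam 71 × 0.16 = 11.36
  Homework 50 × 0.38 = 19
  Problem sets 68.45 × 0.25 = 17.1125
  Studio work 86 × 0.21 = 18.06
Sum = 65.5325
65.5325 ≥ 65 → Credit

Credit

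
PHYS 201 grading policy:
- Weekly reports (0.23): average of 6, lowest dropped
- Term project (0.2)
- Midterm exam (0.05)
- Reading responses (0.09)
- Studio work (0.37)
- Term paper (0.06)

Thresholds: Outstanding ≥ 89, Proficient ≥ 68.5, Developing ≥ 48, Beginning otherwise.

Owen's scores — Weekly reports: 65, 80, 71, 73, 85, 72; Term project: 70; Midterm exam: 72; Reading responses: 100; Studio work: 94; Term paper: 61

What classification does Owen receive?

Proficient

Weekly reports: drop 65 → average of remaining 5 = 381/5 = 76.2
Weighted total:
  Weekly reports 76.2 × 0.23 = 17.526
  Term project 70 × 0.2 = 14
  Midterm exam 72 × 0.05 = 3.6
  Reading responses 100 × 0.09 = 9
  Studio work 94 × 0.37 = 34.78
  Term paper 61 × 0.06 = 3.66
Sum = 82.566
82.566 is ≥ 68.5 and < 89 → Proficient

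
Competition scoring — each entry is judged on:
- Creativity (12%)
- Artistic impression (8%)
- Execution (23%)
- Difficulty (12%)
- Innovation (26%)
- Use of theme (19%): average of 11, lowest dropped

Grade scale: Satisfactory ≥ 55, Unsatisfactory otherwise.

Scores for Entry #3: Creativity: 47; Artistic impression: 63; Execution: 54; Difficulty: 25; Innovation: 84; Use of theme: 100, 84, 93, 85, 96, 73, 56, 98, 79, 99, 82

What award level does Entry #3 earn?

Use of theme: drop 56 → average of remaining 10 = 889/10 = 88.9
Weighted total:
  Creativity 47 × 0.12 = 5.64
  Artistic impression 63 × 0.08 = 5.04
  Execution 54 × 0.23 = 12.42
  Difficulty 25 × 0.12 = 3
  Innovation 84 × 0.26 = 21.84
  Use of theme 88.9 × 0.19 = 16.891
Sum = 64.831
64.831 ≥ 55 → Satisfactory

Satisfactory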